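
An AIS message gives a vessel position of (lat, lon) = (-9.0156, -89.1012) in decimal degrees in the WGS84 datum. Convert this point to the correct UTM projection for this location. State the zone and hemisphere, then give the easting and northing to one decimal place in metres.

Zone 16S: E 269009.1 m, N 9002759.2 m

Longitude -89.1012° lies in the 6° band [-90°, -84°), giving zone 16; latitude is south of the equator, so 16S.
Zone 16 central meridian λ₀ = 6×16 − 183 = -87°; Δλ = -2.1012°.
Transverse Mercator on WGS84 with k₀ = 0.9996 gives E = 269009.063 m, N = 9002759.182 m.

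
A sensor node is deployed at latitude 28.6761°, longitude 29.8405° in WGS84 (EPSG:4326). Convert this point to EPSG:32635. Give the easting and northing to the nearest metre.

E 777584 m, N 3175405 m

Zone 35 central meridian λ₀ = 6×35 − 183 = 27°; Δλ = +2.8405°.
Transverse Mercator on WGS84 with k₀ = 0.9996 gives E = 777584.368 m, N = 3175404.663 m.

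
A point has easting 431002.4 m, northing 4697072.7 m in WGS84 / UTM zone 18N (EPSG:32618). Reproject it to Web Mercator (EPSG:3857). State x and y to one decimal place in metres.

Unproject from UTM 18N (λ₀ = -75°) → φ = 42.42289959°, λ = -75.83870046°.
Web Mercator (R = 6378137 m): x = -8442325.517 m, y = 5224539.771 m.

x -8442325.5 m, y 5224539.8 m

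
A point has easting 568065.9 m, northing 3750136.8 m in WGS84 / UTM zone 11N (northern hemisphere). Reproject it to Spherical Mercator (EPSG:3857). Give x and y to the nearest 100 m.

Unproject from UTM 11N (λ₀ = -117°) → φ = 33.88940013°, λ = -116.26390029°.
Web Mercator (R = 6378137 m): x = -12942438.177 m, y = 4013960.817 m.

x -12942400 m, y 4014000 m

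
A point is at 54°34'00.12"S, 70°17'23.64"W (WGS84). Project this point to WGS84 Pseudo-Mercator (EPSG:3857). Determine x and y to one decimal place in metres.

x -7824635.9 m, y -7278221.5 m

Web Mercator is spherical with R = a = 6378137 m.
x = R·λ = 6378137 × -1.226790186 = -7824635.876 m.
y = R·ln tan(π/4 + φ/2) = 6378137 × -1.141120285 = -7278221.511 m.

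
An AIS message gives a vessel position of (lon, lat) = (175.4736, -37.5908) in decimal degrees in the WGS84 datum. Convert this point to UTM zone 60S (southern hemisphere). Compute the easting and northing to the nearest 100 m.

Zone 60 central meridian λ₀ = 6×60 − 183 = 177°; Δλ = -1.5264°.
Transverse Mercator on WGS84 with k₀ = 0.9996 gives E = 365240.815 m, N = 5838489.835 m.

E 365200 m, N 5838500 m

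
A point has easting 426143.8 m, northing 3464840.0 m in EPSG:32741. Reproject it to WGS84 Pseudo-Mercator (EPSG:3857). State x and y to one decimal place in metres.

x 6870227.0 m, y -8169523.1 m

Unproject from UTM 41S (λ₀ = 63°) → φ = -58.94970028°, λ = 61.71629957°.
Web Mercator (R = 6378137 m): x = 6870227.042 m, y = -8169523.120 m.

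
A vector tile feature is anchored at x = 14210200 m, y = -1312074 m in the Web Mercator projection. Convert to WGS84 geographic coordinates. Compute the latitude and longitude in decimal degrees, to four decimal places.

R = 6378137 m. λ = x/R = 127.65239850°.
φ = 2·arctan(exp(y/R)) − 90° = 2·arctan(0.81407) − 90° = -11.70429876°.

lat -11.7043°, lon 127.6524°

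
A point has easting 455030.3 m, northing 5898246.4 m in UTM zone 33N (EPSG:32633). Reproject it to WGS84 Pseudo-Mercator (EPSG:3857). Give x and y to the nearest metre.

x 1594796 m, y 7025953 m

Unproject from UTM 33N (λ₀ = 15°) → φ = 53.23159987°, λ = 14.32629936°.
Web Mercator (R = 6378137 m): x = 1594796.349 m, y = 7025953.058 m.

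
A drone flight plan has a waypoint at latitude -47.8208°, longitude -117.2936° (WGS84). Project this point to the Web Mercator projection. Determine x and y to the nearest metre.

x -13057064 m, y -6077094 m

Web Mercator is spherical with R = a = 6378137 m.
x = R·λ = 6378137 × -2.047159512 = -13057063.825 m.
y = R·ln tan(π/4 + φ/2) = 6378137 × -0.952800787 = -6077093.950 m.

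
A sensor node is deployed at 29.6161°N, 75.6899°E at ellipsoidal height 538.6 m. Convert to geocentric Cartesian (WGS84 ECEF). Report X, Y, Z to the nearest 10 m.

X 1371760 m, Y 5377680 m, Z 3133720 m

WGS84: a = 6378137 m, e² = 0.006694380; N(φ) = a/√(1−e²sin²φ) = 6383357.214 m.
X = (N+h)·cosφ·cosλ = 1371762.563 m; Y = (N+h)·cosφ·sinλ = 5377678.096 m; Z = (N(1−e²)+h)·sinφ = 3133715.175 m.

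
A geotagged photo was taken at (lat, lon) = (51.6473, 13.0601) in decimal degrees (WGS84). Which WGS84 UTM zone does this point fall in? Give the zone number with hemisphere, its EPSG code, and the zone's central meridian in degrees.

Zone 33N (EPSG:32633), central meridian 15°

UTM zone = ⌊(λ + 180)/6⌋ + 1; 13.0601° ∈ [12°, 18°) → zone 33.
Hemisphere: N (φ ≥ 0).
Central meridian λ₀ = 6×33 − 183 = 15°.
EPSG code: 32633.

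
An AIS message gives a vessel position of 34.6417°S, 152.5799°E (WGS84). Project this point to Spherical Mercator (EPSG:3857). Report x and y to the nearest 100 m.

x 16985100 m, y -4115300 m

Web Mercator is spherical with R = a = 6378137 m.
x = R·λ = 6378137 × 2.663021627 = 16985116.773 m.
y = R·ln tan(π/4 + φ/2) = 6378137 × -0.645219064 = -4115295.584 m.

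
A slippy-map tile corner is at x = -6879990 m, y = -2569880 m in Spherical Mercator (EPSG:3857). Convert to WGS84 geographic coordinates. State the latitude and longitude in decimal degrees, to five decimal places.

R = 6378137 m. λ = x/R = -61.80400172°.
φ = 2·arctan(exp(y/R)) − 90° = 2·arctan(0.66837) − 90° = -22.48520107°.

lat -22.48520°, lon -61.80400°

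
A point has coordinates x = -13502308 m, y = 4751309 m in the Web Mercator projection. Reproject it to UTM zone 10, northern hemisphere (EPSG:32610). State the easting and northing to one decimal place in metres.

E 647360.1 m, N 4341091.5 m

Web Mercator inverse (R = 6378137 m) → φ = 39.20660275°, λ = -121.29329647°.
UTM 10N forward: E = 647360.128 m, N = 4341091.491 m.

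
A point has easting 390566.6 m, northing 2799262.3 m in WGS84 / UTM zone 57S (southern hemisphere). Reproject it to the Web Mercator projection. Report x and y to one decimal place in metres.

x 17442261.4 m, y -9585440.1 m

Unproject from UTM 57S (λ₀ = 159°) → φ = -64.91280018°, λ = 156.68650000°.
Web Mercator (R = 6378137 m): x = 17442261.395 m, y = -9585440.089 m.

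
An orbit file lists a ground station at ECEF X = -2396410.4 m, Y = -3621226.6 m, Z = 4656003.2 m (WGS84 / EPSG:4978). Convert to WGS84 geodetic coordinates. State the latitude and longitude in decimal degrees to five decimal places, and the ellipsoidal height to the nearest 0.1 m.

lat 47.18820°, lon -123.49530°, h -7.8 m

λ = atan2(Y, X) = -123.49529959°; p = √(X²+Y²) = 4342357.1 m.
Bowring's method on WGS84 (a = 6378137 m, b = 6356752.314 m) gives φ = 47.18820055°, h = -7.796 m.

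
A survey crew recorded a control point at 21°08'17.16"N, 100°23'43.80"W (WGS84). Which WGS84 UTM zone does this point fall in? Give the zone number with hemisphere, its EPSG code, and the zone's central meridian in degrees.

UTM zone = ⌊(λ + 180)/6⌋ + 1; -100.3955° ∈ [-102°, -96°) → zone 14.
Hemisphere: N (φ ≥ 0).
Central meridian λ₀ = 6×14 − 183 = -99°.
EPSG code: 32614.

Zone 14N (EPSG:32614), central meridian -99°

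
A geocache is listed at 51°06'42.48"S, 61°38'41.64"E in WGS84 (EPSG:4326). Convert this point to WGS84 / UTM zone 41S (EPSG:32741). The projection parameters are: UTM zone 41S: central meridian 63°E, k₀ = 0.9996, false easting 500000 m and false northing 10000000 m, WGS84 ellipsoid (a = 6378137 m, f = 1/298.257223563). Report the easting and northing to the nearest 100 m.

Zone 41 central meridian λ₀ = 6×41 − 183 = 63°; Δλ = -1.3551°.
Transverse Mercator on WGS84 with k₀ = 0.9996 gives E = 405143.737 m, N = 4336869.220 m.

E 405100 m, N 4336900 m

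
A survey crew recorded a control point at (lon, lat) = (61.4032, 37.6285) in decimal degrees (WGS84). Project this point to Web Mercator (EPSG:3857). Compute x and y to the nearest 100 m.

Web Mercator is spherical with R = a = 6378137 m.
x = R·λ = 6378137 × 1.071688011 = 6835372.957 m.
y = R·ln tan(π/4 + φ/2) = 6378137 × 0.709780526 = 4527077.437 m.

x 6835400 m, y 4527100 m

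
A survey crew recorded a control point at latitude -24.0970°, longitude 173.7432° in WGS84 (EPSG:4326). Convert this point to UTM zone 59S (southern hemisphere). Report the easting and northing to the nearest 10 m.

Zone 59 central meridian λ₀ = 6×59 − 183 = 171°; Δλ = +2.7432°.
Transverse Mercator on WGS84 with k₀ = 0.9996 gives E = 778875.803 m, N = 7332307.046 m.

E 778880 m, N 7332310 m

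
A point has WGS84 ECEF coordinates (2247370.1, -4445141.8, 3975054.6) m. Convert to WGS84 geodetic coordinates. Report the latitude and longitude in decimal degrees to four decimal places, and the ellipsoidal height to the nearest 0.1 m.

λ = atan2(Y, X) = -63.17979991°; p = √(X²+Y²) = 4980959.5 m.
Bowring's method on WGS84 (a = 6378137 m, b = 6356752.314 m) gives φ = 38.77929983°, h = 2886.412 m.

lat 38.7793°, lon -63.1798°, h 2886.4 m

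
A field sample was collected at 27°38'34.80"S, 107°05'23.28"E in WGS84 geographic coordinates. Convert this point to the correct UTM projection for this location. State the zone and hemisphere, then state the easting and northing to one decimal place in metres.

Zone 48S: E 706173.8 m, N 6940598.3 m

Longitude 107.0898° lies in the 6° band [102°, 108°), giving zone 48; latitude is south of the equator, so 48S.
Zone 48 central meridian λ₀ = 6×48 − 183 = 105°; Δλ = +2.0898°.
Transverse Mercator on WGS84 with k₀ = 0.9996 gives E = 706173.816 m, N = 6940598.337 m.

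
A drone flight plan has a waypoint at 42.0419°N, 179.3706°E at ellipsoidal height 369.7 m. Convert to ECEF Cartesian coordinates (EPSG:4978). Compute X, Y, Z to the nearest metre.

X -4743872 m, Y 52114 m, Z 4249309 m

WGS84: a = 6378137 m, e² = 0.006694380; N(φ) = a/√(1−e²sin²φ) = 6387732.777 m.
X = (N+h)·cosφ·cosλ = -4743871.896 m; Y = (N+h)·cosφ·sinλ = 52114.014 m; Z = (N(1−e²)+h)·sinφ = 4249308.862 m.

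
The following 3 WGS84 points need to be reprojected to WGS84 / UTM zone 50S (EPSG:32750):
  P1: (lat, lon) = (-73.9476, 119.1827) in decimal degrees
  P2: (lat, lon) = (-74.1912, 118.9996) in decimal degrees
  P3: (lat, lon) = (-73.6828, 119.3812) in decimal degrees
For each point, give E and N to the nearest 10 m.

P1: E 567360 m, N 1792570 m; P2: E 560790 m, N 1765610 m; P3: E 574660 m, N 1821860 m

UTM zone 50S: λ₀ = 117°, k₀ = 0.9996.
P1 (-73.9476°, 119.1827°) → (567355.031, 1792574.722) m.
P2 (-74.1912°, 118.9996°) → (560794.916, 1765609.903) m.
P3 (-73.6828°, 119.3812°) → (574656.496, 1821860.239) m.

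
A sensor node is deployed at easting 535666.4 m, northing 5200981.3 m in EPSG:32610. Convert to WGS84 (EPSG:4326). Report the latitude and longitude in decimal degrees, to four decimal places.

lat 46.9614°, lon -122.5312°

Zone 10N: λ₀ = -123°, k₀ = 0.9996, false easting 500000 m.
Meridian distance M = (N − FN)/k₀ = 5203062.5 m.
Inverse transverse Mercator on WGS84 gives φ = 46.96140005°, λ = -122.53120031°.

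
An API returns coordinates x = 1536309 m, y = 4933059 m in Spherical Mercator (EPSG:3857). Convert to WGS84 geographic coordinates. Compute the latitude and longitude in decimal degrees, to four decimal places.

lat 40.4603°, lon 13.8009°

R = 6378137 m. λ = x/R = 13.80089856°.
φ = 2·arctan(exp(y/R)) − 90° = 2·arctan(2.16719) − 90° = 40.46029986°.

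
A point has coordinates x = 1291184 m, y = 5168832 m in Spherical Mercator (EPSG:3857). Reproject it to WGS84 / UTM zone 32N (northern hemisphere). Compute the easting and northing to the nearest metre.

Web Mercator inverse (R = 6378137 m) → φ = 42.05240037°, λ = 11.59890322°.
UTM 32N forward: E = 715066.014 m, N = 4658862.479 m.

E 715066 m, N 4658862 m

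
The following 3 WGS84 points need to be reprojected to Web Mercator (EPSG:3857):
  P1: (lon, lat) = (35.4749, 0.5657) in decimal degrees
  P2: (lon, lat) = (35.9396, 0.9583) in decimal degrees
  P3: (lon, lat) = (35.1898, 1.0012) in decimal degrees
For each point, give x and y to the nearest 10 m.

Web Mercator: x = R·λ, y = R·ln tan(π/4+φ/2), R = 6378137 m.
P1 (0.5657°, 35.4749°) → (3949047.804, 62974.459) m.
P2 (0.9583°, 35.9396°) → (4000777.971, 106682.442) m.
P3 (1.0012°, 35.1898°) → (3917310.617, 111458.747) m.

P1: x 3949050 m, y 62970 m; P2: x 4000780 m, y 106680 m; P3: x 3917310 m, y 111460 m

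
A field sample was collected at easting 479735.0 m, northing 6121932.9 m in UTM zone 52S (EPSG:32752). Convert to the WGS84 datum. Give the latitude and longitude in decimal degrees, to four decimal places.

lat -35.0451°, lon 128.7778°

Zone 52S: λ₀ = 129°, k₀ = 0.9996, false easting 500000 m, false northing 10000000 m.
Meridian distance M = (N − FN)/k₀ = -3879618.9 m.
Inverse transverse Mercator on WGS84 gives φ = -35.04510031°, λ = 128.77780004°.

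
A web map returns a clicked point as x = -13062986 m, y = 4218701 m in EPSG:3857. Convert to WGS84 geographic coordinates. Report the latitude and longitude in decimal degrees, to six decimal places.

R = 6378137 m. λ = x/R = -117.34679980°.
φ = 2·arctan(exp(y/R)) − 90° = 2·arctan(1.93756) − 90° = 35.40239961°.

lat 35.402400°, lon -117.346800°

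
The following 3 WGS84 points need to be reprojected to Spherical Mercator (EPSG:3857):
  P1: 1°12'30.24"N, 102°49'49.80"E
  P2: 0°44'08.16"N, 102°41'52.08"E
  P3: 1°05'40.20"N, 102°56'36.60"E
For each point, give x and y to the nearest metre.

Web Mercator: x = R·λ, y = R·ln tan(π/4+φ/2), R = 6378137 m.
P1 (1.2084°, 102.8305°) → (11447038.898, 134528.446) m.
P2 (0.7356°, 102.6978°) → (11432266.802, 81888.867) m.
P3 (1.0945°, 102.9435°) → (11459618.000, 121846.593) m.

P1: x 11447039 m, y 134528 m; P2: x 11432267 m, y 81889 m; P3: x 11459618 m, y 121847 m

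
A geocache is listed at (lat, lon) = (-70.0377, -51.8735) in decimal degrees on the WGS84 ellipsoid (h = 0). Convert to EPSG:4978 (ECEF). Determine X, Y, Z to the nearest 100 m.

WGS84: a = 6378137 m, e² = 0.006694380; N(φ) = a/√(1−e²sin²φ) = 6397081.591 m.
X = (N+h)·cosφ·cosλ = 1348385.630 m; Y = (N+h)·cosφ·sinλ = -1718022.895 m; Z = (N(1−e²)+h)·sinφ = -5972477.208 m.

X 1348400 m, Y -1718000 m, Z -5972500 m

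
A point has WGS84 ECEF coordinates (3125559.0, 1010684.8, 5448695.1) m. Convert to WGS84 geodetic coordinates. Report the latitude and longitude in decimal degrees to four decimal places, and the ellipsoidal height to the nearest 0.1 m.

lat 59.0850°, lon 17.9192°, h -130.3 m

λ = atan2(Y, X) = 17.91919955°; p = √(X²+Y²) = 3284905.3 m.
Bowring's method on WGS84 (a = 6378137 m, b = 6356752.314 m) gives φ = 59.08500007°, h = -130.314 m.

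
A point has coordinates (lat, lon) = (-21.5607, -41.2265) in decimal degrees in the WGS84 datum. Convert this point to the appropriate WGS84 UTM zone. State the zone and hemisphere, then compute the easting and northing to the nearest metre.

Zone 24S: E 269435 m, N 7614149 m

Longitude -41.2265° lies in the 6° band [-42°, -36°), giving zone 24; latitude is south of the equator, so 24S.
Zone 24 central meridian λ₀ = 6×24 − 183 = -39°; Δλ = -2.2265°.
Transverse Mercator on WGS84 with k₀ = 0.9996 gives E = 269435.053 m, N = 7614149.241 m.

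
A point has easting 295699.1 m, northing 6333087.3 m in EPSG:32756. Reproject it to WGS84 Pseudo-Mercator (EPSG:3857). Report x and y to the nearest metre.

Unproject from UTM 56S (λ₀ = 153°) → φ = -33.12170035°, λ = 150.81019985°.
Web Mercator (R = 6378137 m): x = 16788114.654 m, y = -3911468.814 m.

x 16788115 m, y -3911469 m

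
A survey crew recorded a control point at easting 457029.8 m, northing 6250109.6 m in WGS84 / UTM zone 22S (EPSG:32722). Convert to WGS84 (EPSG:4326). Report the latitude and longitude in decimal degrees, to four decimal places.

lat -33.8885°, lon -51.4647°

Zone 22S: λ₀ = -51°, k₀ = 0.9996, false easting 500000 m, false northing 10000000 m.
Meridian distance M = (N − FN)/k₀ = -3751391.0 m.
Inverse transverse Mercator on WGS84 gives φ = -33.88850042°, λ = -51.46469994°.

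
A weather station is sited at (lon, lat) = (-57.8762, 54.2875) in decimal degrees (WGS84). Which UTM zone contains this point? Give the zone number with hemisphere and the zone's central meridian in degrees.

UTM zone = ⌊(λ + 180)/6⌋ + 1; -57.8762° ∈ [-60°, -54°) → zone 21.
Hemisphere: N (φ ≥ 0).
Central meridian λ₀ = 6×21 − 183 = -57°.

Zone 21N, central meridian -57°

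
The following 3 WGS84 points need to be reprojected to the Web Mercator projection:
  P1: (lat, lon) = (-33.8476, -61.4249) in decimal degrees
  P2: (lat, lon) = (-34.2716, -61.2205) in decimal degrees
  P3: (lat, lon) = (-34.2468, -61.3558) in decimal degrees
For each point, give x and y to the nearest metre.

Web Mercator: x = R·λ, y = R·ln tan(π/4+φ/2), R = 6378137 m.
P1 (-33.8476°, -61.4249°) → (-6837788.590, -4008356.741) m.
P2 (-34.2716°, -61.2205°) → (-6815034.886, -4065329.835) m.
P3 (-34.2468°, -61.3558°) → (-6830096.413, -4061989.574) m.

P1: x -6837789 m, y -4008357 m; P2: x -6815035 m, y -4065330 m; P3: x -6830096 m, y -4061990 m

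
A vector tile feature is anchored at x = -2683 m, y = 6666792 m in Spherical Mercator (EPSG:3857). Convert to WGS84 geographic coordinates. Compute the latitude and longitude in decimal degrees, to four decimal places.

R = 6378137 m. λ = x/R = -0.02410180°.
φ = 2·arctan(exp(y/R)) − 90° = 2·arctan(2.84413) − 90° = 51.25650205°.

lat 51.2565°, lon -0.0241°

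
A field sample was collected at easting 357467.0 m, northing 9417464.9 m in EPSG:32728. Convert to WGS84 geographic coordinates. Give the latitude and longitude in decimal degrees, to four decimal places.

lat -5.2689°, lon -16.2862°

Zone 28S: λ₀ = -15°, k₀ = 0.9996, false easting 500000 m, false northing 10000000 m.
Meridian distance M = (N − FN)/k₀ = -582768.2 m.
Inverse transverse Mercator on WGS84 gives φ = -5.26889957°, λ = -16.28620004°.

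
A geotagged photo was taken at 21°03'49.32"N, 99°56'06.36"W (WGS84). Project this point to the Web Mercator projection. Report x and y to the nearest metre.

x -11124724 m, y 2399476 m

Web Mercator is spherical with R = a = 6378137 m.
x = R·λ = 6378137 × -1.744196533 = -11124724.444 m.
y = R·ln tan(π/4 + φ/2) = 6378137 × 0.376203232 = 2399475.755 m.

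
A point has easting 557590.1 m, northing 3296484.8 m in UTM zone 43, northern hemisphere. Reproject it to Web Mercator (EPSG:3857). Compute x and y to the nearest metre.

Unproject from UTM 43N (λ₀ = 75°) → φ = 29.79739998°, λ = 75.59590011°.
Web Mercator (R = 6378137 m): x = 8415297.107 m, y = 3477533.993 m.

x 8415297 m, y 3477534 m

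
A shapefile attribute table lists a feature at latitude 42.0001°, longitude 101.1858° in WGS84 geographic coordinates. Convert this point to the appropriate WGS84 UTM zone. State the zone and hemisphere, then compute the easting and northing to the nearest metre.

Zone 47N: E 681027 m, N 4652098 m

Longitude 101.1858° lies in the 6° band [96°, 102°), giving zone 47; latitude is north of the equator, so 47N.
Zone 47 central meridian λ₀ = 6×47 − 183 = 99°; Δλ = +2.1858°.
Transverse Mercator on WGS84 with k₀ = 0.9996 gives E = 681027.144 m, N = 4652098.460 m.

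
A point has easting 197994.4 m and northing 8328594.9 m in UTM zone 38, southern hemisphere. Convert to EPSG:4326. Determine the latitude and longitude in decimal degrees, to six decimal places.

Zone 38S: λ₀ = 45°, k₀ = 0.9996, false easting 500000 m, false northing 10000000 m.
Meridian distance M = (N − FN)/k₀ = -1672073.9 m.
Inverse transverse Mercator on WGS84 gives φ = -15.10080018°, λ = 42.19049992°.

lat -15.100800°, lon 42.190500°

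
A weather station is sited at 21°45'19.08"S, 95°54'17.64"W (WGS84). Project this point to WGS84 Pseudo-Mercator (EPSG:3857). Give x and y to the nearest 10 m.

Web Mercator is spherical with R = a = 6378137 m.
x = R·λ = 6378137 × -1.673856274 = -10676084.633 m.
y = R·ln tan(π/4 + φ/2) = 6378137 × -0.389168704 = -2482171.308 m.

x -10676080 m, y -2482170 m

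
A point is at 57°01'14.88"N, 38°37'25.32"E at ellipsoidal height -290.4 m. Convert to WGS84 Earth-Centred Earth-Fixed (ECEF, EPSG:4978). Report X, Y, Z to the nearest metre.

X 2718706 m, Y 2172156 m, Z 5326918 m

WGS84: a = 6378137 m, e² = 0.006694380; N(φ) = a/√(1−e²sin²φ) = 6393213.462 m.
X = (N+h)·cosφ·cosλ = 2718706.090 m; Y = (N+h)·cosφ·sinλ = 2172156.394 m; Z = (N(1−e²)+h)·sinφ = 5326917.681 m.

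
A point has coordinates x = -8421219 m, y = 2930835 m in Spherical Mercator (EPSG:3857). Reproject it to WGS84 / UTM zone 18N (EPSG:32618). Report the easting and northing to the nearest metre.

Web Mercator inverse (R = 6378137 m) → φ = 25.44769619°, λ = -75.64909739°.
UTM 18N forward: E = 434738.222 m, N = 2814680.855 m.

E 434738 m, N 2814681 m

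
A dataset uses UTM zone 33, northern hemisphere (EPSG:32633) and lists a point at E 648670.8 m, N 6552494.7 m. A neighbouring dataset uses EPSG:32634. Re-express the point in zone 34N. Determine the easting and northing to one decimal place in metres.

E 304893.1 m, N 6554582.6 m

UTM 33N → geographic: φ = 59.08579973°, λ = 17.59460060°.
UTM 34N (λ₀ = 21°) forward: E = 304893.141 m, N = 6554582.607 m.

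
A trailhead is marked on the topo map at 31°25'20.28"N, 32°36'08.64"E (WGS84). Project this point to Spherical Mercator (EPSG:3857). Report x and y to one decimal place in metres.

Web Mercator is spherical with R = a = 6378137 m.
x = R·λ = 6378137 × 0.569019224 = 3629282.567 m.
y = R·ln tan(π/4 + φ/2) = 6378137 × 0.578180610 = 3687715.138 m.

x 3629282.6 m, y 3687715.1 m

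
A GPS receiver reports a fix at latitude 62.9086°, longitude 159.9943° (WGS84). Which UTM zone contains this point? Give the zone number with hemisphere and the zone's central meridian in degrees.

Zone 57N, central meridian 159°

UTM zone = ⌊(λ + 180)/6⌋ + 1; 159.9943° ∈ [156°, 162°) → zone 57.
Hemisphere: N (φ ≥ 0).
Central meridian λ₀ = 6×57 − 183 = 159°.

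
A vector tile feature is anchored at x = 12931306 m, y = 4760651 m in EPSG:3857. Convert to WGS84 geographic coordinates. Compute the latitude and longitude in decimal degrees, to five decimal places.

R = 6378137 m. λ = x/R = 116.16389823°.
φ = 2·arctan(exp(y/R)) − 90° = 2·arctan(2.10940) − 90° = 39.27160035°.

lat 39.27160°, lon 116.16390°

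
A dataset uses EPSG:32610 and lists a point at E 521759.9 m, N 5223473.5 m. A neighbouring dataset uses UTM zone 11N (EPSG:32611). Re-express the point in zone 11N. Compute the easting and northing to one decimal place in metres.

E 67061.8 m, N 5239286.6 m

UTM 10N → geographic: φ = 47.16439975°, λ = -122.71289993°.
UTM 11N (λ₀ = -117°) forward: E = 67061.771 m, N = 5239286.567 m.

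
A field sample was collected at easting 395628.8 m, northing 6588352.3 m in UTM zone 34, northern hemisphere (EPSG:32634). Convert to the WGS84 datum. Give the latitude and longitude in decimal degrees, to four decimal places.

lat 59.4208°, lon 19.1607°

Zone 34N: λ₀ = 21°, k₀ = 0.9996, false easting 500000 m.
Meridian distance M = (N − FN)/k₀ = 6590988.7 m.
Inverse transverse Mercator on WGS84 gives φ = 59.42079977°, λ = 19.16069976°.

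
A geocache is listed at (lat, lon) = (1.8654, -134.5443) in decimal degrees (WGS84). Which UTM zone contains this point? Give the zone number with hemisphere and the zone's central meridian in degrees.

UTM zone = ⌊(λ + 180)/6⌋ + 1; -134.5443° ∈ [-138°, -132°) → zone 8.
Hemisphere: N (φ ≥ 0).
Central meridian λ₀ = 6×8 − 183 = -135°.

Zone 8N, central meridian -135°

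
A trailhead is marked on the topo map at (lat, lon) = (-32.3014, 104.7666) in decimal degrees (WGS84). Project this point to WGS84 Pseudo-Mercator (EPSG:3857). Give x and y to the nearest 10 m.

x 11662560 m, y -3802940 m

Web Mercator is spherical with R = a = 6378137 m.
x = R·λ = 6378137 × 1.828522116 = 11662564.564 m.
y = R·ln tan(π/4 + φ/2) = 6378137 × -0.596246116 = -3802939.411 m.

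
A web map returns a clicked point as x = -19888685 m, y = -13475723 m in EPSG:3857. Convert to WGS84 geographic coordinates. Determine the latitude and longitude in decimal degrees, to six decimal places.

lat -76.212901°, lon -178.663097°

R = 6378137 m. λ = x/R = -178.66309717°.
φ = 2·arctan(exp(y/R)) − 90° = 2·arctan(0.12090) − 90° = -76.21290103°.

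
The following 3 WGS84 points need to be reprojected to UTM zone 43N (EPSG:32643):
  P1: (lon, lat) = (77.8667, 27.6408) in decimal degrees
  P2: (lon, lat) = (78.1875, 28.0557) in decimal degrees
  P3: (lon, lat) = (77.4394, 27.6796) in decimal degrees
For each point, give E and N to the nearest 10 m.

P1: E 782860 m, N 3060700 m; P2: E 813330 m, N 3107470 m; P3: E 740600 m, N 3064090 m

UTM zone 43N: λ₀ = 75°, k₀ = 0.9996.
P1 (27.6408°, 77.8667°) → (782857.973, 3060697.589) m.
P2 (28.0557°, 78.1875°) → (813332.496, 3107474.566) m.
P3 (27.6796°, 77.4394°) → (740595.246, 3064090.965) m.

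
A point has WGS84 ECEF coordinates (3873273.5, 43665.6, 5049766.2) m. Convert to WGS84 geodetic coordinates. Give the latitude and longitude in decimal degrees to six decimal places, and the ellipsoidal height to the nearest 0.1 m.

lat 52.695000°, lon 0.645900°, h -350.5 m

λ = atan2(Y, X) = 0.64590032°; p = √(X²+Y²) = 3873519.6 m.
Bowring's method on WGS84 (a = 6378137 m, b = 6356752.314 m) gives φ = 52.69500019°, h = -350.506 m.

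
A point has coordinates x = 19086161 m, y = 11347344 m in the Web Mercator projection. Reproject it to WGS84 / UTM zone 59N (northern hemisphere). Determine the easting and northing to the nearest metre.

E 516628 m, N 7859469 m

Web Mercator inverse (R = 6378137 m) → φ = 70.83869993°, λ = 171.45390141°.
UTM 59N forward: E = 516627.729 m, N = 7859469.379 m.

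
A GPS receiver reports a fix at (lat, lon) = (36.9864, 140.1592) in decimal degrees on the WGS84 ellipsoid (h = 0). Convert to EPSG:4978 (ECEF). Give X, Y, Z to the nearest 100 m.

X -3916600 m, Y 3267900 m, Z 3816200 m

WGS84: a = 6378137 m, e² = 0.006694380; N(φ) = a/√(1−e²sin²φ) = 6385878.350 m.
X = (N+h)·cosφ·cosλ = -3916612.338 m; Y = (N+h)·cosφ·sinλ = 3267926.218 m; Z = (N(1−e²)+h)·sinφ = 3816187.677 m.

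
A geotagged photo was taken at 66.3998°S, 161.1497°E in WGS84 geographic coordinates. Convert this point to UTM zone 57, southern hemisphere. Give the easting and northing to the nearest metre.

E 596022 m, N 2633875 m

Zone 57 central meridian λ₀ = 6×57 − 183 = 159°; Δλ = +2.1497°.
Transverse Mercator on WGS84 with k₀ = 0.9996 gives E = 596022.377 m, N = 2633875.009 m.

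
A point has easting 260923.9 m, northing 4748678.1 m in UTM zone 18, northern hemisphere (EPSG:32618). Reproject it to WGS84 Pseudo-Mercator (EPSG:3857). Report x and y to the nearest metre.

x -8674694 m, y 5289669 m

Unproject from UTM 18N (λ₀ = -75°) → φ = 42.85329968°, λ = -77.92609941°.
Web Mercator (R = 6378137 m): x = -8674693.706 m, y = 5289669.153 m.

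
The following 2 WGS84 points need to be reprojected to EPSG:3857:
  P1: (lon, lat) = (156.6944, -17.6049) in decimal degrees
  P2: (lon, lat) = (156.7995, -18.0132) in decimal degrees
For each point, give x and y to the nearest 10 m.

P1: x 17443140 m, y -1991350 m; P2: x 17454840 m, y -2039090 m

Web Mercator: x = R·λ, y = R·ln tan(π/4+φ/2), R = 6378137 m.
P1 (-17.6049°, 156.6944°) → (17443140.818, -1991354.151) m.
P2 (-18.0132°, 156.7995°) → (17454840.497, -2039093.639) m.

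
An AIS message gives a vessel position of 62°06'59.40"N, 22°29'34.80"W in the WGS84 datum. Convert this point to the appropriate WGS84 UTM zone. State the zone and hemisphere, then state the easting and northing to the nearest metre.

Longitude -22.4930° lies in the 6° band [-24°, -18°), giving zone 27; latitude is north of the equator, so 27N.
Zone 27 central meridian λ₀ = 6×27 − 183 = -21°; Δλ = -1.4930°.
Transverse Mercator on WGS84 with k₀ = 0.9996 gives E = 422104.431 m, N = 6888055.611 m.

Zone 27N: E 422104 m, N 6888056 m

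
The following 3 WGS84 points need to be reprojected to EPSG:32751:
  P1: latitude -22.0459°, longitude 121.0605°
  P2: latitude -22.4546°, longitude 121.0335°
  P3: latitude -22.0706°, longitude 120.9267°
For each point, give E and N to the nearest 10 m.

UTM zone 51S: λ₀ = 123°, k₀ = 0.9996.
P1 (-22.0459°, 121.0605°) → (299840.015, 7560820.609) m.
P2 (-22.4546°, 121.0335°) → (297641.188, 7515527.046) m.
P3 (-22.0706°, 120.9267°) → (286064.577, 7557903.722) m.

P1: E 299840 m, N 7560820 m; P2: E 297640 m, N 7515530 m; P3: E 286060 m, N 7557900 m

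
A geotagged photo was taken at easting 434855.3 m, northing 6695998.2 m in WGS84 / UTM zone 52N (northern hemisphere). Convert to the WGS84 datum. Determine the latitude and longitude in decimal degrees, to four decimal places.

lat 60.3951°, lon 127.8179°

Zone 52N: λ₀ = 129°, k₀ = 0.9996, false easting 500000 m.
Meridian distance M = (N − FN)/k₀ = 6698677.7 m.
Inverse transverse Mercator on WGS84 gives φ = 60.39509983°, λ = 127.81789926°.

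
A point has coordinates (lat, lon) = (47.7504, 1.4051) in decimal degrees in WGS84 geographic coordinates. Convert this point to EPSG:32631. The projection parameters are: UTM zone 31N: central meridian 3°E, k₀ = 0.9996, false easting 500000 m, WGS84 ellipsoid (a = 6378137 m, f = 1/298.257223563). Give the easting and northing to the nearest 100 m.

E 380500 m, N 5289800 m

Zone 31 central meridian λ₀ = 6×31 − 183 = 3°; Δλ = -1.5949°.
Transverse Mercator on WGS84 with k₀ = 0.9996 gives E = 380456.351 m, N = 5289790.580 m.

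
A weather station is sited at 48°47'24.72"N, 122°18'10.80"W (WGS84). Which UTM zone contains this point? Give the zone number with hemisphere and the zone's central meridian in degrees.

UTM zone = ⌊(λ + 180)/6⌋ + 1; -122.3030° ∈ [-126°, -120°) → zone 10.
Hemisphere: N (φ ≥ 0).
Central meridian λ₀ = 6×10 − 183 = -123°.

Zone 10N, central meridian -123°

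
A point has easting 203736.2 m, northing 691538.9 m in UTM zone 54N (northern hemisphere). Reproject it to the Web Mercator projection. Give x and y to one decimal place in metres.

x 15398012.5 m, y 697074.8 m

Unproject from UTM 54N (λ₀ = 141°) → φ = 6.24950015°, λ = 138.32269964°.
Web Mercator (R = 6378137 m): x = 15398012.489 m, y = 697074.756 m.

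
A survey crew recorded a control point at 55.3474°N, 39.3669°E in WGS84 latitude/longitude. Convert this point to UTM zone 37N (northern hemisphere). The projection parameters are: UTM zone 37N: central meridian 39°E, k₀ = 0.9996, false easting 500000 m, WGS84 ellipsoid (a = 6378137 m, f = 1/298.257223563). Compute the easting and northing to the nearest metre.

Zone 37 central meridian λ₀ = 6×37 − 183 = 39°; Δλ = +0.3669°.
Transverse Mercator on WGS84 with k₀ = 0.9996 gives E = 523266.780 m, N = 6133512.137 m.

E 523267 m, N 6133512 m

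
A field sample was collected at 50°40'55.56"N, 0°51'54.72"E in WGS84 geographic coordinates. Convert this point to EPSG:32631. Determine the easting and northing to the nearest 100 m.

E 349200 m, N 5616600 m

Zone 31 central meridian λ₀ = 6×31 − 183 = 3°; Δλ = -2.1348°.
Transverse Mercator on WGS84 with k₀ = 0.9996 gives E = 349187.480 m, N = 5616648.243 m.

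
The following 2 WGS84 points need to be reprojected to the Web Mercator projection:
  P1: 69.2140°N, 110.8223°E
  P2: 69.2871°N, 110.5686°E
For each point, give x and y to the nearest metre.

P1: x 12336682 m, y 10817587 m; P2: x 12308440 m, y 10840556 m

Web Mercator: x = R·λ, y = R·ln tan(π/4+φ/2), R = 6378137 m.
P1 (69.2140°, 110.8223°) → (12336682.005, 10817586.818) m.
P2 (69.2871°, 110.5686°) → (12308440.250, 10840555.700) m.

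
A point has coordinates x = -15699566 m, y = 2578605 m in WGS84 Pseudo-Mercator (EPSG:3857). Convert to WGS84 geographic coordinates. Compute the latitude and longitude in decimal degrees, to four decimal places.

lat 22.5576°, lon -141.0316°

R = 6378137 m. λ = x/R = -141.03160092°.
φ = 2·arctan(exp(y/R)) − 90° = 2·arctan(1.49824) − 90° = 22.55760170°.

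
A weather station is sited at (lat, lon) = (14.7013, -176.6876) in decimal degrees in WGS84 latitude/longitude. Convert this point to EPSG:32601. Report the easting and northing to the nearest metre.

Zone 1 central meridian λ₀ = 6×1 − 183 = -177°; Δλ = +0.3124°.
Transverse Mercator on WGS84 with k₀ = 0.9996 gives E = 533631.647 m, N = 1625312.147 m.

E 533632 m, N 1625312 m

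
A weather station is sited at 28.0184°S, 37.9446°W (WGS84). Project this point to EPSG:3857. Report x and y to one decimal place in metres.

Web Mercator is spherical with R = a = 6378137 m.
x = R·λ = 6378137 × -0.662258203 = -4223973.5504 m.
y = R·ln tan(π/4 + φ/2) = 6378137 × -0.509756032 = -3251293.807 m.

x -4223973.6 m, y -3251293.8 m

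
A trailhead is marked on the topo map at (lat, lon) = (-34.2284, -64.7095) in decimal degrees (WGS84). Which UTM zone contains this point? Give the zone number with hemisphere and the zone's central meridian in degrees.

Zone 20S, central meridian -63°

UTM zone = ⌊(λ + 180)/6⌋ + 1; -64.7095° ∈ [-66°, -60°) → zone 20.
Hemisphere: S (φ < 0).
Central meridian λ₀ = 6×20 − 183 = -63°.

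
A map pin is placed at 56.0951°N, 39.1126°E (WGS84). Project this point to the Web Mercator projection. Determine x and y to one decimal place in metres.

Web Mercator is spherical with R = a = 6378137 m.
x = R·λ = 6378137 × 0.682643649 = 4353994.716 m.
y = R·ln tan(π/4 + φ/2) = 6378137 × 1.188022571 = 7577370.717 m.

x 4353994.7 m, y 7577370.7 m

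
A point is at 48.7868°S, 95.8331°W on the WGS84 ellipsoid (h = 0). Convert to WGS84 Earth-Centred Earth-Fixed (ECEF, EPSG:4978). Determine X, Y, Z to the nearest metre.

WGS84: a = 6378137 m, e² = 0.006694380; N(φ) = a/√(1−e²sin²φ) = 6390252.738 m.
X = (N+h)·cosφ·cosλ = -427897.084 m; Y = (N+h)·cosφ·sinλ = -4188499.477 m; Z = (N(1−e²)+h)·sinφ = -4774970.676 m.

X -427897 m, Y -4188499 m, Z -4774971 m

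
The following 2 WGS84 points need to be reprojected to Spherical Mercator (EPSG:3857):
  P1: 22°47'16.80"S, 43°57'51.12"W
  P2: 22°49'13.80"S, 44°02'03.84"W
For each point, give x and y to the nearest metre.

P1: x -4894072 m, y -2606401 m; P2: x -4901887 m, y -2610326 m

Web Mercator: x = R·λ, y = R·ln tan(π/4+φ/2), R = 6378137 m.
P1 (-22.7880°, -43.9642°) → (-4894072.357, -2606400.878) m.
P2 (-22.8205°, -44.0344°) → (-4901886.985, -2610325.534) m.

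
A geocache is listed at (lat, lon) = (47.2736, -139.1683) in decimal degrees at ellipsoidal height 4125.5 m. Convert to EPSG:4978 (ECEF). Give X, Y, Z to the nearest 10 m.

X -3282420 m, Y -2836480 m, Z 4665490 m

WGS84: a = 6378137 m, e² = 0.006694380; N(φ) = a/√(1−e²sin²φ) = 6389688.998 m.
X = (N+h)·cosφ·cosλ = -3282420.885 m; Y = (N+h)·cosφ·sinλ = -2836480.384 m; Z = (N(1−e²)+h)·sinφ = 4665486.590 m.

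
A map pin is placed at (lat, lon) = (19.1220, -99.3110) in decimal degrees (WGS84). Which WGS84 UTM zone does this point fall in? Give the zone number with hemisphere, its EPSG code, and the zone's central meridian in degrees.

UTM zone = ⌊(λ + 180)/6⌋ + 1; -99.3110° ∈ [-102°, -96°) → zone 14.
Hemisphere: N (φ ≥ 0).
Central meridian λ₀ = 6×14 − 183 = -99°.
EPSG code: 32614.

Zone 14N (EPSG:32614), central meridian -99°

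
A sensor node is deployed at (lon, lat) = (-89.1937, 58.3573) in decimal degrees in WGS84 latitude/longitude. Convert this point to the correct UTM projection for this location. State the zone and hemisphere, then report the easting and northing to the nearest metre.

Longitude -89.1937° lies in the 6° band [-90°, -84°), giving zone 16; latitude is north of the equator, so 16N.
Zone 16 central meridian λ₀ = 6×16 − 183 = -87°; Δλ = -2.1937°.
Transverse Mercator on WGS84 with k₀ = 0.9996 gives E = 371640.376 m, N = 6470582.958 m.

Zone 16N: E 371640 m, N 6470583 m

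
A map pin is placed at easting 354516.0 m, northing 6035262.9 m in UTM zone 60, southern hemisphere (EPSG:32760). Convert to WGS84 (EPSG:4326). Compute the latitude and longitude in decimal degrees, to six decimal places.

lat -35.816000°, lon 175.389600°

Zone 60S: λ₀ = 177°, k₀ = 0.9996, false easting 500000 m, false northing 10000000 m.
Meridian distance M = (N − FN)/k₀ = -3966323.6 m.
Inverse transverse Mercator on WGS84 gives φ = -35.81600004°, λ = 175.38960025°.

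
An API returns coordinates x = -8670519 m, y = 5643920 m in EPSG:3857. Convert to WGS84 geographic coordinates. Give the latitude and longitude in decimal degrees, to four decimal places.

lat 45.1421°, lon -77.8886°

R = 6378137 m. λ = x/R = -77.88859739°.
φ = 2·arctan(exp(y/R)) − 90° = 2·arctan(2.42271) − 90° = 45.14209979°.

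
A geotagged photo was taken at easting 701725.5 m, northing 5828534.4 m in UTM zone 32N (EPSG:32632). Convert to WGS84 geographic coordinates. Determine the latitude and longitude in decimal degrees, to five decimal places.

lat 52.56940°, lon 11.97670°

Zone 32N: λ₀ = 9°, k₀ = 0.9996, false easting 500000 m.
Meridian distance M = (N − FN)/k₀ = 5830866.7 m.
Inverse transverse Mercator on WGS84 gives φ = 52.56940040°, λ = 11.97669932°.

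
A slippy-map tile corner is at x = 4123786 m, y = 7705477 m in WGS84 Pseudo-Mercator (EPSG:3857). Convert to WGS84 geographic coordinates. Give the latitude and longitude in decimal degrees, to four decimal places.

R = 6378137 m. λ = x/R = 37.04459992°.
φ = 2·arctan(exp(y/R)) − 90° = 2·arctan(3.34715) − 90° = 56.73169975°.

lat 56.7317°, lon 37.0446°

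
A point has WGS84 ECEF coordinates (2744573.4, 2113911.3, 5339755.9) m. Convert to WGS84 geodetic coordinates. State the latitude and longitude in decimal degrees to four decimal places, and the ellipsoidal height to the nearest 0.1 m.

λ = atan2(Y, X) = 37.60399983°; p = √(X²+Y²) = 3464289.8 m.
Bowring's method on WGS84 (a = 6378137 m, b = 6356752.314 m) gives φ = 57.20100040°, h = 2019.680 m.

lat 57.2010°, lon 37.6040°, h 2019.7 m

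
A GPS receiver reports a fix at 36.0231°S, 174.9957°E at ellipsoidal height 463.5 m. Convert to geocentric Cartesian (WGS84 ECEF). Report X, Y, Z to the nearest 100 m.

X -5145200 m, Y 450500 m, Z -3730500 m

WGS84: a = 6378137 m, e² = 0.006694380; N(φ) = a/√(1−e²sin²φ) = 6385533.876 m.
X = (N+h)·cosφ·cosλ = -5145178.968 m; Y = (N+h)·cosφ·sinλ = 450533.931 m; Z = (N(1−e²)+h)·sinφ = -3730537.600 m.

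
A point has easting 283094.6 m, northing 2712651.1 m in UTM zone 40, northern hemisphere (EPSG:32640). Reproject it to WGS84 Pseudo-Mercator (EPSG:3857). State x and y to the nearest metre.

Unproject from UTM 40N (λ₀ = 57°) → φ = 24.51250011°, λ = 54.85920004°.
Web Mercator (R = 6378137 m): x = 6106898.214 m, y = 2815984.000 m.

x 6106898 m, y 2815984 m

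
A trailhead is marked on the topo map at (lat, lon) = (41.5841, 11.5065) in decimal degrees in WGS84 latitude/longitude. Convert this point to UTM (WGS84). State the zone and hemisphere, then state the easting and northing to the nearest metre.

Zone 32N: E 708937 m, N 4606635 m

Longitude 11.5065° lies in the 6° band [6°, 12°), giving zone 32; latitude is north of the equator, so 32N.
Zone 32 central meridian λ₀ = 6×32 − 183 = 9°; Δλ = +2.5065°.
Transverse Mercator on WGS84 with k₀ = 0.9996 gives E = 708936.610 m, N = 4606635.323 m.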